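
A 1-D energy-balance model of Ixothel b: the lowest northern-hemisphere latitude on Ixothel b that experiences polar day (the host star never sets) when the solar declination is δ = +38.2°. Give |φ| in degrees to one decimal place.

|φ| = 51.8°

Polar day requires cos H₀ = −tan φ tan δ ≤ −1, i.e. tan φ tan δ ≥ 1.
The boundary is |tan φ| · |tan δ| = 1, so |φ| = 90° − |δ| = 90° − 38.2° = 51.8° in the northern hemisphere.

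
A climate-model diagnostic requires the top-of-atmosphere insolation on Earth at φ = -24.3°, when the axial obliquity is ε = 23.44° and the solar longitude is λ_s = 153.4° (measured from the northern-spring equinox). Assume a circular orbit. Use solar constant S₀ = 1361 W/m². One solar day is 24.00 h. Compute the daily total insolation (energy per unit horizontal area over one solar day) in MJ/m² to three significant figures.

Solar declination: sin δ = sin ε · sin λ_s = sin 23.44° × sin 153.4° = 0.17811, so δ = +10.260°.
cos H₀ = −tan(-24.3°) tan(+10.260°) = 0.0817, H₀ = 1.4890 rad.
Bracket: H₀ sin φ sin δ + cos φ cos δ sin H₀ = 1.4890×-0.41151×0.17811 + 0.91140×0.98401×0.99665 = -0.109135 + 0.893822 = 0.784687.
Q̄ = (S₀/π) × [bracket] = (1361/π) × 0.784687 = 339.94 W/m².
Daily total = Q̄ × 24.00 h × 3600 s/h = 339.94 × 24.00 × 3600 / 10⁶ = 29.37 MJ/m².

29.4 MJ/m²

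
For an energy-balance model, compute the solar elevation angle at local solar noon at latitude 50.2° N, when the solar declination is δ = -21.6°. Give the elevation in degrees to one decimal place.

At local noon the hour angle is zero, so the zenith angle equals |φ − δ| = |+50.2° − (-21.600°)| = 71.800°.
Elevation = 90° − 71.800° = 18.2°.

18.2°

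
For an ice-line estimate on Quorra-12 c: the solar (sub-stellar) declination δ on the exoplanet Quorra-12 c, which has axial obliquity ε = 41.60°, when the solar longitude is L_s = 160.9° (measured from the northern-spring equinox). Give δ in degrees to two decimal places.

δ = +12.55°

sin δ = sin ε · sin L_s = sin 41.60° × sin 160.9° = 0.217249.
δ = arcsin(0.217249) = +12.55°.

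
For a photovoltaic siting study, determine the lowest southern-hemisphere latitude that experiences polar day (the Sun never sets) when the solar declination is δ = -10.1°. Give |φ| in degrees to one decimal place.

Polar day requires cos H₀ = −tan φ tan δ ≤ −1, i.e. tan φ tan δ ≥ 1.
The boundary is |tan φ| · |tan δ| = 1, so |φ| = 90° − |δ| = 90° − 10.1° = 79.9° in the southern hemisphere.

|φ| = 79.9°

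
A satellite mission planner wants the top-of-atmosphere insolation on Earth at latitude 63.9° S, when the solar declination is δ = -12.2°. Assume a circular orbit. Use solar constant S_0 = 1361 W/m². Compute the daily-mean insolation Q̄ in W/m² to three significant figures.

Q̄ ≈ 334 W/m²

cos h₀ = −tan(-63.9°) tan(-12.200°) = -0.4413, h₀ = 2.0279 rad.
Bracket: h₀ sin ϕ sin δ + cos ϕ cos δ sin h₀ = 2.0279×-0.89803×-0.21132 + 0.43994×0.97742×0.89734 = 0.384838 + 0.385862 = 0.770700.
Q̄ = (S_0/π) × [bracket] = (1361/π) × 0.770700 = 333.9 W/m².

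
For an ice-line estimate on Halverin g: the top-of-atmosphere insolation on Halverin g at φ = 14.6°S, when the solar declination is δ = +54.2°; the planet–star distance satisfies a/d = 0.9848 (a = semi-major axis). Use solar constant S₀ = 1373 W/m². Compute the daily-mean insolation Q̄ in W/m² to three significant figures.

cos H₀ = −tan(-14.6°) tan(+54.200°) = 0.3612, H₀ = 1.2013 rad.
Bracket: H₀ sin φ sin δ + cos φ cos δ sin H₀ = 1.2013×-0.25207×0.81106 + 0.96771×0.58496×0.93250 = -0.245598 + 0.527862 = 0.282264.
Inverse-square distance factor (a/d)² = 0.9848² = 0.969831.
Q̄ = (S₀/π) × 0.969831 × [bracket] = (1373/π) × 0.969831 × 0.282264 = 119.6 W/m².

Q̄ ≈ 120 W/m²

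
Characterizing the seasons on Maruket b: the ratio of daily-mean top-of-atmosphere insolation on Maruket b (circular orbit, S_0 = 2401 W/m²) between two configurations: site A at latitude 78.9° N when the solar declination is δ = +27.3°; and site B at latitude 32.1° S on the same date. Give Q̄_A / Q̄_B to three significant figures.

Q̄_A / Q̄_B ≈ 3.45

— Configuration A (ϕ=+78.9°):
cos h₀ = −tan(+78.9°) tan(+27.300°) = -2.6308 ≤ −1 ⇒ polar day, h₀ = π.
Bracket: h₀ sin ϕ sin δ + cos ϕ cos δ sin h₀ = 3.1416×0.98129×0.45865 + 0.19252×0.88862×0.00000 = 1.413936 + 0.000000 = 1.413936.
Q̄ = (S_0/π) × [bracket] = (2401/π) × 1.413936 = 1080.6 W/m².
— Configuration B (ϕ=-32.1°):
cos h₀ = −tan(-32.1°) tan(+27.300°) = 0.3238, h₀ = 1.2411 rad.
Bracket: h₀ sin ϕ sin δ + cos ϕ cos δ sin h₀ = 1.2411×-0.53140×0.45865 + 0.84712×0.88862×0.94613 = -0.302489 + 0.712216 = 0.409727.
Q̄ = (S_0/π) × [bracket] = (2401/π) × 0.409727 = 313.14 W/m².
Ratio Q̄_A / Q̄_B = 1080.6 / 313.14 = 3.451.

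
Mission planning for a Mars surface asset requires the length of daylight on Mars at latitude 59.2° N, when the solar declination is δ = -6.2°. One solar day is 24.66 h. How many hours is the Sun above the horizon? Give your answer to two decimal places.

cos H₀ = −tan φ · tan δ = −tan(+59.2°) × tan(-6.200°) = 0.1822, so H₀ = 1.3875 rad = 79.50°.
Daylight = 2H₀/(2π) × 24.66 h = (1.3875/π) × 24.66 = 10.89 h.

10.89 h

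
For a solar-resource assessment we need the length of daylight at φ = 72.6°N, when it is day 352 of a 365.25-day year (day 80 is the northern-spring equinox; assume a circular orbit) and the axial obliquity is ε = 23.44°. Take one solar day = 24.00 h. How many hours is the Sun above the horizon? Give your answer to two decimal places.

0.00 h

Solar longitude: λ_s = 360° × (352 − 80)/365.25 = 268.090°.
sin δ = sin 23.44° × sin 268.090° = -0.39757, so δ = -23.426°.
cos H₀ = −tan φ · tan δ = 1.3826 ≥ 1, so the Sun never rises (polar night) and H₀ = 0.
Daylight = 2H₀/(2π) × 24.00 h = (0.0000/π) × 24.00 = 0.00 h.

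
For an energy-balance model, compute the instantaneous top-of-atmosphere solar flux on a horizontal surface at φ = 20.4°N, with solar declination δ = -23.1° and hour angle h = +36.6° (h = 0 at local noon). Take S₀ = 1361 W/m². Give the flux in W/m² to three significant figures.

756 W/m²

cos θ_z = sin φ sin δ + cos φ cos δ cos h = -0.136758 + 0.692135 = 0.555377.
Flux = S₀ · cos θ_z = 1361 × 0.555377 = 755.9 W/m².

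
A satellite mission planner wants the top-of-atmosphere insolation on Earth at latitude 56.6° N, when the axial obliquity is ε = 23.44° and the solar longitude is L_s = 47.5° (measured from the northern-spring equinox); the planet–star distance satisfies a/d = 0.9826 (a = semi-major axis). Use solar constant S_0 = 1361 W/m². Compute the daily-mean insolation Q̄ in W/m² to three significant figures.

Q̄ ≈ 405 W/m²

Solar declination: sin δ = sin ε · sin L_s = sin 23.44° × sin 47.5° = 0.29328, so δ = +17.054°.
cos h₀ = −tan(+56.6°) tan(+17.054°) = -0.4652, h₀ = 2.0547 rad.
Bracket: h₀ sin ϕ sin δ + cos ϕ cos δ sin h₀ = 2.0547×0.83485×0.29328 + 0.55048×0.95603×0.88518 = 0.503083 + 0.465848 = 0.968931.
Inverse-square distance factor (a/d)² = 0.9826² = 0.965503.
Q̄ = (S_0/π) × 0.965503 × [bracket] = (1361/π) × 0.965503 × 0.968931 = 405.3 W/m².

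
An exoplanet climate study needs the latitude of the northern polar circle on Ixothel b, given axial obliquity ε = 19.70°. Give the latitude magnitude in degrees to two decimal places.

70.30°

The polar circle is the lowest latitude that experiences at least one full rotation of continuous daylight at the northern-summer solstice; it lies at |φ| = 90° − ε = 90° − 19.70° = 70.30°.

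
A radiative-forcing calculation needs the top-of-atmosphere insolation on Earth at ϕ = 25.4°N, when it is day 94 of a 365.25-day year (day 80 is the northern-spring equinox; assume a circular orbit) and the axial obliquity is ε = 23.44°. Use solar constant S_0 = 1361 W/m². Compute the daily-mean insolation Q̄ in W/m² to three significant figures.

Solar longitude: L_s = 360° × (94 − 80)/365.25 = 13.799°.
sin δ = sin 23.44° × sin 13.799° = 0.09488, so δ = +5.444°.
cos h₀ = −tan(+25.4°) tan(+5.444°) = -0.0453, h₀ = 1.6161 rad.
Bracket: h₀ sin ϕ sin δ + cos ϕ cos δ sin h₀ = 1.6161×0.42894×0.09488 + 0.90334×0.99549×0.99898 = 0.065772 + 0.898349 = 0.964121.
Q̄ = (S_0/π) × [bracket] = (1361/π) × 0.964121 = 417.7 W/m².

Q̄ ≈ 418 W/m²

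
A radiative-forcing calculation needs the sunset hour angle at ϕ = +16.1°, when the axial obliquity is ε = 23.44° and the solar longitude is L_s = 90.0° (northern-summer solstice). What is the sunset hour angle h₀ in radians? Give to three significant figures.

Solar declination: sin δ = sin ε · sin L_s = sin 23.44° × sin 90.0° = 0.39779, so δ = +23.440°.
cos h₀ = −tan ϕ · tan δ = −tan(+16.1°) × tan(+23.440°) = -0.1251, so h₀ = 1.6963 rad = 97.19°.

h₀ = 1.70 rad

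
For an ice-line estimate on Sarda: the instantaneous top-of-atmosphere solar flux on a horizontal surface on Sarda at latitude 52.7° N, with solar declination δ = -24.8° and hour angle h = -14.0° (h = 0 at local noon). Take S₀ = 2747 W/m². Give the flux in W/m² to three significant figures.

cos θ_z = sin φ sin δ + cos φ cos δ cos h = -0.333663 + 0.533762 = 0.200099.
Flux = S₀ · cos θ_z = 2747 × 0.200099 = 549.7 W/m².

550 W/m²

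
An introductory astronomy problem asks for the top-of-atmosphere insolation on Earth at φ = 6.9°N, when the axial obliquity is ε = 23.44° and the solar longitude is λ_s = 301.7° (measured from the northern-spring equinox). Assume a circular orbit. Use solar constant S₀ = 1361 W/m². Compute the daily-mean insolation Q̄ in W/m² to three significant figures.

Solar declination: sin δ = sin ε · sin λ_s = sin 23.44° × sin 301.7° = -0.33844, so δ = -19.782°.
cos H₀ = −tan(+6.9°) tan(-19.782°) = 0.0435, H₀ = 1.5273 rad.
Bracket: H₀ sin φ sin δ + cos φ cos δ sin H₀ = 1.5273×0.12014×-0.33844 + 0.99276×0.94099×0.99905 = -0.062100 + 0.933290 = 0.871190.
Q̄ = (S₀/π) × [bracket] = (1361/π) × 0.871190 = 377.4 W/m².

Q̄ ≈ 377 W/m²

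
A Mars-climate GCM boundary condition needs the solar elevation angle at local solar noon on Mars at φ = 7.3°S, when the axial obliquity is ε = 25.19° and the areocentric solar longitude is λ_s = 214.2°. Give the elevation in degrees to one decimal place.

sin δ = sin 25.19° × sin 214.2° = -0.23923, so δ = -13.841°.
At local noon the hour angle is zero, so the zenith angle equals |φ − δ| = |-7.3° − (-13.841°)| = 6.541°.
Elevation = 90° − 6.541° = 83.5°.

83.5°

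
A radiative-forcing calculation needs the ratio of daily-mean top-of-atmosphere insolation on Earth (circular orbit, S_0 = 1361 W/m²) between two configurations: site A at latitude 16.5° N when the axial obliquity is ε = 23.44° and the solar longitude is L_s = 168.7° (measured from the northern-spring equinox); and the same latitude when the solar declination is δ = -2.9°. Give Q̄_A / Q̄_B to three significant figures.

Q̄_A / Q̄_B ≈ 1.06

— Configuration A (ϕ=+16.5°):
Solar declination: sin δ = sin ε · sin L_s = sin 23.44° × sin 168.7° = 0.07795, so δ = +4.470°.
cos h₀ = −tan(+16.5°) tan(+4.470°) = -0.0232, h₀ = 1.5940 rad.
Bracket: h₀ sin ϕ sin δ + cos ϕ cos δ sin h₀ = 1.5940×0.28402×0.07795 + 0.95882×0.99696×0.99973 = 0.035290 + 0.955647 = 0.990937.
Q̄ = (S_0/π) × [bracket] = (1361/π) × 0.990937 = 429.29 W/m².
— Configuration B (ϕ=+16.5°):
cos h₀ = −tan(+16.5°) tan(-2.900°) = 0.0150, h₀ = 1.5558 rad.
Bracket: h₀ sin ϕ sin δ + cos ϕ cos δ sin h₀ = 1.5558×0.28402×-0.05059 + 0.95882×0.99872×0.99989 = -0.022355 + 0.957487 = 0.935132.
Q̄ = (S_0/π) × [bracket] = (1361/π) × 0.935132 = 405.12 W/m².
Ratio Q̄_A / Q̄_B = 429.29 / 405.12 = 1.060.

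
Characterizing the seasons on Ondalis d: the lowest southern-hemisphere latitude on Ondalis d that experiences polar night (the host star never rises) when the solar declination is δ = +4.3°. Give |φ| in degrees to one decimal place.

Polar night requires cos H₀ = −tan φ tan δ ≥ 1, i.e. tan φ tan δ ≤ −1.
The boundary is |tan φ| · |tan δ| = 1, so |φ| = 90° − |δ| = 90° − 4.3° = 85.7° in the southern hemisphere.

|φ| = 85.7°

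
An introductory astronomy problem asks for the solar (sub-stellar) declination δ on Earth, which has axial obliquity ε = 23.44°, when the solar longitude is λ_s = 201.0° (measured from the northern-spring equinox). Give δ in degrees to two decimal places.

sin δ = sin ε · sin λ_s = sin 23.44° × sin 201.0° = -0.142555.
δ = arcsin(-0.142555) = -8.20°.

δ = -8.20°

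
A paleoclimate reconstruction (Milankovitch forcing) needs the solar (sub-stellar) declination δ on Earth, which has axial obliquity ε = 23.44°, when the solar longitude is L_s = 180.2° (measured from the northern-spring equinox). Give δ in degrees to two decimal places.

δ = -0.08°

sin δ = sin ε · sin L_s = sin 23.44° × sin 180.2° = -0.001389.
δ = arcsin(-0.001389) = -0.08°.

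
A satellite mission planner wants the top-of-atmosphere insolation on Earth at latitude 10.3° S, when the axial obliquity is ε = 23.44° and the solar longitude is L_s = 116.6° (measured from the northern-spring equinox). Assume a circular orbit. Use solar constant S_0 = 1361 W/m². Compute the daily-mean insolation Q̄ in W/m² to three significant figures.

Q̄ ≈ 356 W/m²

Solar declination: sin δ = sin ε · sin L_s = sin 23.44° × sin 116.6° = 0.35568, so δ = +20.835°.
cos h₀ = −tan(-10.3°) tan(+20.835°) = 0.0692, h₀ = 1.5016 rad.
Bracket: h₀ sin ϕ sin δ + cos ϕ cos δ sin h₀ = 1.5016×-0.17880×0.35568 + 0.98389×0.93461×0.99761 = -0.095495 + 0.917356 = 0.821861.
Q̄ = (S_0/π) × [bracket] = (1361/π) × 0.821861 = 356.0 W/m².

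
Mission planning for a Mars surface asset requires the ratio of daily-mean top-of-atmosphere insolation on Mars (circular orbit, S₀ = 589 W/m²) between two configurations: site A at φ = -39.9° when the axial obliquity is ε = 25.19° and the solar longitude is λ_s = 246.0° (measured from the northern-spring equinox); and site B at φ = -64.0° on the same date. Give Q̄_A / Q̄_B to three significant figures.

— Configuration A (φ=-39.9°):
Solar declination: sin δ = sin ε · sin λ_s = sin 25.19° × sin 246.0° = -0.38882, so δ = -22.881°.
cos H₀ = −tan(-39.9°) tan(-22.881°) = -0.3529, H₀ = 1.9314 rad.
Bracket: H₀ sin φ sin δ + cos φ cos δ sin H₀ = 1.9314×-0.64145×-0.38882 + 0.76717×0.92131×0.93567 = 0.481708 + 0.661333 = 1.143041.
Q̄ = (S₀/π) × [bracket] = (589/π) × 1.143041 = 214.30 W/m².
— Configuration B (φ=-64.0°):
cos H₀ = −tan(-64.0°) tan(-22.881°) = -0.8653, H₀ = 2.6165 rad.
Bracket: H₀ sin φ sin δ + cos φ cos δ sin H₀ = 2.6165×-0.89879×-0.38882 + 0.43837×0.92131×0.50126 = 0.914382 + 0.202446 = 1.116828.
Q̄ = (S₀/π) × [bracket] = (589/π) × 1.116828 = 209.39 W/m².
Ratio Q̄_A / Q̄_B = 214.30 / 209.39 = 1.023.

Q̄_A / Q̄_B ≈ 1.02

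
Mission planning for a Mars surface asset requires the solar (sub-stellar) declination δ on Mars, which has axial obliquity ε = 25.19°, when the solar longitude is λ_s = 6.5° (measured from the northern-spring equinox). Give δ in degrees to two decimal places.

sin δ = sin ε · sin λ_s = sin 25.19° × sin 6.5° = 0.048182.
δ = arcsin(0.048182) = +2.76°.

δ = +2.76°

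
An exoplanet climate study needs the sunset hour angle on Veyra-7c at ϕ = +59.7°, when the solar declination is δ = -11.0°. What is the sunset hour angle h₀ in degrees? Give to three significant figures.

h₀ = 70.6°

cos h₀ = −tan ϕ · tan δ = −tan(+59.7°) × tan(-11.000°) = 0.3326, so h₀ = 1.2317 rad = 70.57°.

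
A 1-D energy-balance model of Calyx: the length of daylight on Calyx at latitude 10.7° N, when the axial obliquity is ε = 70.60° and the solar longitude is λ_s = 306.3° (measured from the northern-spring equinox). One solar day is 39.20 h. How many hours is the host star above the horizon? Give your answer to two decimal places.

16.82 h

Solar declination: sin δ = sin ε · sin λ_s = sin 70.60° × sin 306.3° = -0.76017, so δ = -49.479°.
cos H₀ = −tan φ · tan δ = −tan(+10.7°) × tan(-49.479°) = 0.2211, so H₀ = 1.3479 rad = 77.23°.
Daylight = 2H₀/(2π) × 39.20 h = (1.3479/π) × 39.20 = 16.82 h.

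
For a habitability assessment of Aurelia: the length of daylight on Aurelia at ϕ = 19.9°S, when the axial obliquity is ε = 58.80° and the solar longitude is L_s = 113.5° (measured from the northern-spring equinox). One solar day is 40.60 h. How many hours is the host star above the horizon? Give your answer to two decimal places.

14.15 h

Solar declination: sin δ = sin ε · sin L_s = sin 58.80° × sin 113.5° = 0.78442, so δ = +51.667°.
cos h₀ = −tan ϕ · tan δ = −tan(-19.9°) × tan(+51.667°) = 0.4578, so h₀ = 1.0952 rad = 62.75°.
Daylight = 2h₀/(2π) × 40.60 h = (1.0952/π) × 40.60 = 14.15 h.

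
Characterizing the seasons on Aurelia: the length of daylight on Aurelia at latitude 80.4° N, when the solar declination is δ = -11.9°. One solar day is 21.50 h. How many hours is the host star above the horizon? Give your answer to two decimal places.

cos H₀ = −tan φ · tan δ = 1.2459 ≥ 1, so the host star never rises (polar night) and H₀ = 0.
Daylight = 2H₀/(2π) × 21.50 h = (0.0000/π) × 21.50 = 0.00 h.

0.00 h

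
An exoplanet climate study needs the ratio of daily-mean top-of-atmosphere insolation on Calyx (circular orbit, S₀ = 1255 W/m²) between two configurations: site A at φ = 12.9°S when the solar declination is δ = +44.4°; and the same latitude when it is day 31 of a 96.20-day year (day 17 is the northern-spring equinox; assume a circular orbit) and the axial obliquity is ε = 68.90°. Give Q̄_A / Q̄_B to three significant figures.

Q̄_A / Q̄_B ≈ 1.12

— Configuration A (φ=-12.9°):
cos H₀ = −tan(-12.9°) tan(+44.400°) = 0.2243, H₀ = 1.3446 rad.
Bracket: H₀ sin φ sin δ + cos φ cos δ sin H₀ = 1.3446×-0.22325×0.69966 + 0.97476×0.71447×0.97452 = -0.210025 + 0.678692 = 0.468667.
Q̄ = (S₀/π) × [bracket] = (1255/π) × 0.468667 = 187.22 W/m².
— Configuration B (φ=-12.9°):
Solar longitude: λ_s = 360° × (31 − 17)/96.20 = 52.391°.
sin δ = sin 68.90° × sin 52.391° = 0.73908, so δ = +47.653°.
cos H₀ = −tan(-12.9°) tan(+47.653°) = 0.2513, H₀ = 1.3168 rad.
Bracket: H₀ sin φ sin δ + cos φ cos δ sin H₀ = 1.3168×-0.22325×0.73908 + 0.97476×0.67362×0.96791 = -0.217271 + 0.635547 = 0.418276.
Q̄ = (S₀/π) × [bracket] = (1255/π) × 0.418276 = 167.09 W/m².
Ratio Q̄_A / Q̄_B = 187.22 / 167.09 = 1.120.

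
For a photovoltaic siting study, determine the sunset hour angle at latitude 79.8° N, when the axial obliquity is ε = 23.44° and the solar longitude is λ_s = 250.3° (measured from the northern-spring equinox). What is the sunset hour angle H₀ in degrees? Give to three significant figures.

H₀ = 0.00°

Solar declination: sin δ = sin ε · sin λ_s = sin 23.44° × sin 250.3° = -0.37451, so δ = -21.994°.
cos H₀ = −tan φ · tan δ = 2.2448 ≥ 1, so the Sun never rises (polar night) and H₀ = 0.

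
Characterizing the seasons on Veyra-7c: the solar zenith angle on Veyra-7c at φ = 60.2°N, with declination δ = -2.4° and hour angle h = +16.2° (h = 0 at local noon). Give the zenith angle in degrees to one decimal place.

θ_z = 63.9°

cos θ_z = sin φ sin δ + cos φ cos δ cos h = -0.036338 + 0.476822 = 0.440484.
θ_z = arccos(0.440484) = 63.9°.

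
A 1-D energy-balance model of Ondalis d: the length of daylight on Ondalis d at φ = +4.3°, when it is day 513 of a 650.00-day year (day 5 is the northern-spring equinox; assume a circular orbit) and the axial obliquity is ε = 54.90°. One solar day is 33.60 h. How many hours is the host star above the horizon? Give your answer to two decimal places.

Solar longitude: λ_s = 360° × (513 − 5)/650.00 = 281.354°.
sin δ = sin 54.90° × sin 281.354° = -0.80214, so δ = -53.335°.
cos H₀ = −tan φ · tan δ = −tan(+4.3°) × tan(-53.335°) = 0.1010, so H₀ = 1.4696 rad = 84.20°.
Daylight = 2H₀/(2π) × 33.60 h = (1.4696/π) × 33.60 = 15.72 h.

15.72 h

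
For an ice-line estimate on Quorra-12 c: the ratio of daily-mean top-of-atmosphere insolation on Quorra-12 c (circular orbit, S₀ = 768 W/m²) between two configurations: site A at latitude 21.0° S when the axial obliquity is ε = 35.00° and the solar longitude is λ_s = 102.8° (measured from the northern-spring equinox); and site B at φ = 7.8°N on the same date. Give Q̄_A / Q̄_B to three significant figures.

— Configuration A (φ=-21.0°):
Solar declination: sin δ = sin ε · sin λ_s = sin 35.00° × sin 102.8° = 0.55932, so δ = +34.009°.
cos H₀ = −tan(-21.0°) tan(+34.009°) = 0.2590, H₀ = 1.3088 rad.
Bracket: H₀ sin φ sin δ + cos φ cos δ sin H₀ = 1.3088×-0.35837×0.55932 + 0.93358×0.82895×0.96588 = -0.262340 + 0.747486 = 0.485146.
Q̄ = (S₀/π) × [bracket] = (768/π) × 0.485146 = 118.60 W/m².
— Configuration B (φ=+7.8°):
cos H₀ = −tan(+7.8°) tan(+34.009°) = -0.0924, H₀ = 1.6634 rad.
Bracket: H₀ sin φ sin δ + cos φ cos δ sin H₀ = 1.6634×0.13572×0.55932 + 0.99075×0.82895×0.99572 = 0.126270 + 0.817767 = 0.944037.
Q̄ = (S₀/π) × [bracket] = (768/π) × 0.944037 = 230.78 W/m².
Ratio Q̄_A / Q̄_B = 118.60 / 230.78 = 0.5139.

Q̄_A / Q̄_B ≈ 0.514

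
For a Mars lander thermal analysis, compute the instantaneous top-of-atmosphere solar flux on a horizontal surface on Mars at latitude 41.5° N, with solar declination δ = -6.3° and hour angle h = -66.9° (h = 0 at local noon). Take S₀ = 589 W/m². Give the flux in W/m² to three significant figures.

129 W/m²

cos θ_z = sin φ sin δ + cos φ cos δ cos h = -0.072712 + 0.292069 = 0.219357.
Flux = S₀ · cos θ_z = 589 × 0.219357 = 129.2 W/m².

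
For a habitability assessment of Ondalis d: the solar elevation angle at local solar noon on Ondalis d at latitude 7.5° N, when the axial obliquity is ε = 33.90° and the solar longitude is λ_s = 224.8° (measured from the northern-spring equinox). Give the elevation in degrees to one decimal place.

Solar declination: sin δ = sin ε · sin λ_s = sin 33.90° × sin 224.8° = -0.39301, so δ = -23.142°.
At local noon the hour angle is zero, so the zenith angle equals |φ − δ| = |+7.5° − (-23.142°)| = 30.642°.
Elevation = 90° − 30.642° = 59.4°.

59.4°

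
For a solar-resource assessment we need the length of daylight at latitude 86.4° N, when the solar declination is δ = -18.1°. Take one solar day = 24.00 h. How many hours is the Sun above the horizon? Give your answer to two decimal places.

0.00 h

cos h₀ = −tan ϕ · tan δ = 5.1951 ≥ 1, so the Sun never rises (polar night) and h₀ = 0.
Daylight = 2h₀/(2π) × 24.00 h = (0.0000/π) × 24.00 = 0.00 h.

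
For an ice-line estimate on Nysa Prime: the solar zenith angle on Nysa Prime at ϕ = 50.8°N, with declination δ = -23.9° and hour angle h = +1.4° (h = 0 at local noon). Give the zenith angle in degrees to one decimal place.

θ_z = 74.7°

cos θ_z = sin ϕ sin δ + cos ϕ cos δ cos h = -0.313962 + 0.577663 = 0.263701.
θ_z = arccos(0.263701) = 74.7°.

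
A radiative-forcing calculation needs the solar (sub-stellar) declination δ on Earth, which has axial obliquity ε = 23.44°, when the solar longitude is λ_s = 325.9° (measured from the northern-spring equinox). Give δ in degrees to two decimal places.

δ = -12.89°

sin δ = sin ε · sin λ_s = sin 23.44° × sin 325.9° = -0.223016.
δ = arcsin(-0.223016) = -12.89°.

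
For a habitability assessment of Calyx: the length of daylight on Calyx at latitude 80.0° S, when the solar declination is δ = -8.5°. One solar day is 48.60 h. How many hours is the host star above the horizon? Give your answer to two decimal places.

39.95 h

cos H₀ = −tan φ · tan δ = −tan(-80.0°) × tan(-8.500°) = -0.8476, so H₀ = 2.5822 rad = 147.95°.
Daylight = 2H₀/(2π) × 48.60 h = (2.5822/π) × 48.60 = 39.95 h.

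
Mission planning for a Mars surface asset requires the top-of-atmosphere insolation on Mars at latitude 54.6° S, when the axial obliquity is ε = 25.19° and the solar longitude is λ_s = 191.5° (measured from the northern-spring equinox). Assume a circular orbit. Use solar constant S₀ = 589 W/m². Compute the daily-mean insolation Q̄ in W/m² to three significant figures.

Q̄ ≈ 129 W/m²

Solar declination: sin δ = sin ε · sin λ_s = sin 25.19° × sin 191.5° = -0.08486, so δ = -4.868°.
cos H₀ = −tan(-54.6°) tan(-4.868°) = -0.1198, H₀ = 1.6909 rad.
Bracket: H₀ sin φ sin δ + cos φ cos δ sin H₀ = 1.6909×-0.81513×-0.08486 + 0.57928×0.99639×0.99279 = 0.116963 + 0.573027 = 0.689990.
Q̄ = (S₀/π) × [bracket] = (589/π) × 0.689990 = 129.4 W/m².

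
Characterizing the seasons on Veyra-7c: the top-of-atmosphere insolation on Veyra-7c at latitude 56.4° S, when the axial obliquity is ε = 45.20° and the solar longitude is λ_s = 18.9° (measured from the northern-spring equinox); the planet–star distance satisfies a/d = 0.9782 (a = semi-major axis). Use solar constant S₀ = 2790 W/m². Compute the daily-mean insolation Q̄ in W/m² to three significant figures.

Q̄ ≈ 231 W/m²

Solar declination: sin δ = sin ε · sin λ_s = sin 45.20° × sin 18.9° = 0.22984, so δ = +13.288°.
cos H₀ = −tan(-56.4°) tan(+13.288°) = 0.3555, H₀ = 1.2074 rad.
Bracket: H₀ sin φ sin δ + cos φ cos δ sin H₀ = 1.2074×-0.83292×0.22984 + 0.55339×0.97323×0.93469 = -0.231143 + 0.503401 = 0.272258.
Inverse-square distance factor (a/d)² = 0.9782² = 0.956875.
Q̄ = (S₀/π) × 0.956875 × [bracket] = (2790/π) × 0.956875 × 0.272258 = 231.4 W/m².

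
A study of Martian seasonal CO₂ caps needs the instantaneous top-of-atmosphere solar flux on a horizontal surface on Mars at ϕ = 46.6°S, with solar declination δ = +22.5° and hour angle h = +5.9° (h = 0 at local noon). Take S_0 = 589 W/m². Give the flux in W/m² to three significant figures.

208 W/m²

cos θ_z = sin ϕ sin δ + cos ϕ cos δ cos h = -0.278048 + 0.631424 = 0.353376.
Flux = S_0 · cos θ_z = 589 × 0.353376 = 208.1 W/m².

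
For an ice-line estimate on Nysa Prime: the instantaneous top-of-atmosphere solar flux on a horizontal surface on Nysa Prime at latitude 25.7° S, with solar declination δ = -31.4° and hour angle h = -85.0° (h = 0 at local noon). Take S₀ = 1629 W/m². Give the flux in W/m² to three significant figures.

477 W/m²

cos θ_z = sin φ sin δ + cos φ cos δ cos h = 0.225941 + 0.067033 = 0.292974.
Flux = S₀ · cos θ_z = 1629 × 0.292974 = 477.3 W/m².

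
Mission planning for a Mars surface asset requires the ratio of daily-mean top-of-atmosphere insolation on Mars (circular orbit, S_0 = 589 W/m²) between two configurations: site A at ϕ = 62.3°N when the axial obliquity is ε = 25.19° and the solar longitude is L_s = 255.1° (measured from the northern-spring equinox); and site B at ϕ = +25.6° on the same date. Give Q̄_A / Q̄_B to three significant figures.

— Configuration A (ϕ=+62.3°):
Solar declination: sin δ = sin ε · sin L_s = sin 25.19° × sin 255.1° = -0.41131, so δ = -24.287°.
cos h₀ = −tan(+62.3°) tan(-24.287°) = 0.8595, h₀ = 0.5365 rad.
Bracket: h₀ sin ϕ sin δ + cos ϕ cos δ sin h₀ = 0.5365×0.88539×-0.41131 + 0.46484×0.91150×0.51114 = -0.195377 + 0.216571 = 0.021194.
Q̄ = (S_0/π) × [bracket] = (589/π) × 0.021194 = 3.9735 W/m².
— Configuration B (ϕ=+25.6°):
cos h₀ = −tan(+25.6°) tan(-24.287°) = 0.2162, h₀ = 1.3529 rad.
Bracket: h₀ sin ϕ sin δ + cos ϕ cos δ sin h₀ = 1.3529×0.43209×-0.41131 + 0.90183×0.91150×0.97635 = -0.240441 + 0.802577 = 0.562136.
Q̄ = (S_0/π) × [bracket] = (589/π) × 0.562136 = 105.39 W/m².
Ratio Q̄_A / Q̄_B = 3.9735 / 105.39 = 0.03770.

Q̄_A / Q̄_B ≈ 0.0377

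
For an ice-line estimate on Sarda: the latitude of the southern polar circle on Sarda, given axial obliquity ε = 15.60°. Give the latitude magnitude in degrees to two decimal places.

74.40°

The polar circle is the lowest latitude that experiences at least one full rotation of continuous darkness at the northern-summer solstice; it lies at |φ| = 90° − ε = 90° − 15.60° = 74.40°.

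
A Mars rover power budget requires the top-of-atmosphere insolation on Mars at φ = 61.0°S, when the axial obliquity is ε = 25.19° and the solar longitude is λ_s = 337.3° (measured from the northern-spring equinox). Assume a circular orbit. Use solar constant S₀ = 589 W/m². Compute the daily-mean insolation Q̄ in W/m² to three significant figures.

Q̄ ≈ 136 W/m²

Solar declination: sin δ = sin ε · sin λ_s = sin 25.19° × sin 337.3° = -0.16425, so δ = -9.454°.
cos H₀ = −tan(-61.0°) tan(-9.454°) = -0.3004, H₀ = 1.8759 rad.
Bracket: H₀ sin φ sin δ + cos φ cos δ sin H₀ = 1.8759×-0.87462×-0.16425 + 0.48481×0.98642×0.95382 = 0.269485 + 0.456142 = 0.725627.
Q̄ = (S₀/π) × [bracket] = (589/π) × 0.725627 = 136.0 W/m².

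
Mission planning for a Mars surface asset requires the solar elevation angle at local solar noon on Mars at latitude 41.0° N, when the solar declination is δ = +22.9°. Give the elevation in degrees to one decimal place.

At local noon the hour angle is zero, so the zenith angle equals |ϕ − δ| = |+41.0° − (+22.900°)| = 18.100°.
Elevation = 90° − 18.100° = 71.9°.

71.9°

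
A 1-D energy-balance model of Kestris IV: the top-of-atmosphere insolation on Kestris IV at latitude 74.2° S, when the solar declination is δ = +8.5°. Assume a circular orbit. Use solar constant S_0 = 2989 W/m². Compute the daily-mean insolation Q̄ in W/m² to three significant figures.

cos h₀ = −tan(-74.2°) tan(+8.500°) = 0.5281, h₀ = 1.0144 rad.
Bracket: h₀ sin ϕ sin δ + cos ϕ cos δ sin h₀ = 1.0144×-0.96222×0.14781 + 0.27228×0.98902×0.84915 = -0.144274 + 0.228668 = 0.084394.
Q̄ = (S_0/π) × [bracket] = (2989/π) × 0.084394 = 80.29 W/m².

Q̄ ≈ 80.3 W/m²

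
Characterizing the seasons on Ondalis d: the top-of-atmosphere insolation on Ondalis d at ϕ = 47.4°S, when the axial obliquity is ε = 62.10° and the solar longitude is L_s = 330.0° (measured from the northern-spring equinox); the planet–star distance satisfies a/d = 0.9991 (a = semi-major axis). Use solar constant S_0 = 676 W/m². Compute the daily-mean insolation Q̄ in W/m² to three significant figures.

Solar declination: sin δ = sin ε · sin L_s = sin 62.10° × sin 330.0° = -0.44188, so δ = -26.224°.
cos h₀ = −tan(-47.4°) tan(-26.224°) = -0.5357, h₀ = 2.1361 rad.
Bracket: h₀ sin ϕ sin δ + cos ϕ cos δ sin h₀ = 2.1361×-0.73610×-0.44188 + 0.67688×0.89707×0.84442 = 0.694805 + 0.512739 = 1.207544.
Inverse-square distance factor (a/d)² = 0.9991² = 0.998201.
Q̄ = (S_0/π) × 0.998201 × [bracket] = (676/π) × 0.998201 × 1.207544 = 259.4 W/m².

Q̄ ≈ 259 W/m²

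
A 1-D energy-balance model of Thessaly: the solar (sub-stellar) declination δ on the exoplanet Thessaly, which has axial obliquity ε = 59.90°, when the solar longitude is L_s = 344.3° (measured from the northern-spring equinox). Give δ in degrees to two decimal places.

sin δ = sin ε · sin L_s = sin 59.90° × sin 344.3° = -0.234110.
δ = arcsin(-0.234110) = -13.54°.

δ = -13.54°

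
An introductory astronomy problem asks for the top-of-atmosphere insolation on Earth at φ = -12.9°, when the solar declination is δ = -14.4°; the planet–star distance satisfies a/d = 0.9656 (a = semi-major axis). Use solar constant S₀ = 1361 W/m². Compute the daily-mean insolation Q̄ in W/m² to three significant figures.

cos H₀ = −tan(-12.9°) tan(-14.400°) = -0.0588, H₀ = 1.6296 rad.
Bracket: H₀ sin φ sin δ + cos φ cos δ sin H₀ = 1.6296×-0.22325×-0.24869 + 0.97476×0.96858×0.99827 = 0.090475 + 0.942500 = 1.032975.
Inverse-square distance factor (a/d)² = 0.9656² = 0.932383.
Q̄ = (S₀/π) × 0.932383 × [bracket] = (1361/π) × 0.932383 × 1.032975 = 417.2 W/m².

Q̄ ≈ 417 W/m²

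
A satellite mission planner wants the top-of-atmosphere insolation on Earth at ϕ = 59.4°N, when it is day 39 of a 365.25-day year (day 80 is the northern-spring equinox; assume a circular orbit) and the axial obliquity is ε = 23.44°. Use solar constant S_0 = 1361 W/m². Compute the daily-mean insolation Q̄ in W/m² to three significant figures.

Solar longitude: L_s = 360° × (39 − 80)/365.25 = -40.411°, i.e. -40.411° + 360° = 319.589°.
sin δ = sin 23.44° × sin 319.589° = -0.25787, so δ = -14.944°.
cos h₀ = −tan(+59.4°) tan(-14.944°) = 0.4513, h₀ = 1.1026 rad.
Bracket: h₀ sin ϕ sin δ + cos ϕ cos δ sin h₀ = 1.1026×0.86074×-0.25787 + 0.50904×0.96618×0.89237 = -0.244732 + 0.438889 = 0.194157.
Q̄ = (S_0/π) × [bracket] = (1361/π) × 0.194157 = 84.11 W/m².

Q̄ ≈ 84.1 W/m²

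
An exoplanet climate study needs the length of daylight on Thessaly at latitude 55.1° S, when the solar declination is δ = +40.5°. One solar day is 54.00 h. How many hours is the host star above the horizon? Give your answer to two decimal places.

cos H₀ = −tan φ · tan δ = 1.2243 ≥ 1, so the host star never rises (polar night) and H₀ = 0.
Daylight = 2H₀/(2π) × 54.00 h = (0.0000/π) × 54.00 = 0.00 h.

0.00 h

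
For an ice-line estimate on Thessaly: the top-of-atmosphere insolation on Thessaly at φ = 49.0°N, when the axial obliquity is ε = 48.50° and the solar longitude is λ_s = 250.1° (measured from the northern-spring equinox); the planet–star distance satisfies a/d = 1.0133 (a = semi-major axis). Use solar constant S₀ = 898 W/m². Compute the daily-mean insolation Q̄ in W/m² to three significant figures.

Solar declination: sin δ = sin ε · sin λ_s = sin 48.50° × sin 250.1° = -0.70423, so δ = -44.768°.
cos H₀ = −tan(+49.0°) tan(-44.768°) = 1.1411 ≥ 1 ⇒ polar night, H₀ = 0 and Q̄ = 0.
Inverse-square distance factor (a/d)² = 1.0133² = 1.026777.

Q̄ ≈ 0.00 W/m²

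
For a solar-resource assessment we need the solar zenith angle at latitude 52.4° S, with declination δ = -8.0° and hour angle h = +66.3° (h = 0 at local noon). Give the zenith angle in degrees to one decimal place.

θ_z = 69.3°

cos θ_z = sin ϕ sin δ + cos ϕ cos δ cos h = 0.110265 + 0.242860 = 0.353125.
θ_z = arccos(0.353125) = 69.3°.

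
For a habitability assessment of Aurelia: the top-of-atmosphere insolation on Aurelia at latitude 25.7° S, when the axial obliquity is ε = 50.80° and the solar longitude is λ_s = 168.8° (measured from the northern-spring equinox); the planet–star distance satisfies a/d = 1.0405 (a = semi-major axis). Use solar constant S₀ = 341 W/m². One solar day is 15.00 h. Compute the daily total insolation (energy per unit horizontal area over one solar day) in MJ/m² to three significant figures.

Solar declination: sin δ = sin ε · sin λ_s = sin 50.80° × sin 168.8° = 0.15052, so δ = +8.657°.
cos H₀ = −tan(-25.7°) tan(+8.657°) = 0.0733, H₀ = 1.4975 rad.
Bracket: H₀ sin φ sin δ + cos φ cos δ sin H₀ = 1.4975×-0.43366×0.15052 + 0.90108×0.98861×0.99731 = -0.097749 + 0.888420 = 0.790671.
Inverse-square distance factor (a/d)² = 1.0405² = 1.082640.
Q̄ = (S₀/π) × 1.082640 × [bracket] = (341/π) × 1.082640 × 0.790671 = 92.915 W/m².
Daily total = Q̄ × 15.00 h × 3600 s/h = 92.915 × 15.00 × 3600 / 10⁶ = 5.017 MJ/m².

5.02 MJ/m²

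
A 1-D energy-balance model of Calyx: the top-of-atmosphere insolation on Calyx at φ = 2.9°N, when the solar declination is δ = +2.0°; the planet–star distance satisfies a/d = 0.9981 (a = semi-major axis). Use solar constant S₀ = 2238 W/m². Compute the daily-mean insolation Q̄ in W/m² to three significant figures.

Q̄ ≈ 710 W/m²

cos H₀ = −tan(+2.9°) tan(+2.000°) = -0.0018, H₀ = 1.5726 rad.
Bracket: H₀ sin φ sin δ + cos φ cos δ sin H₀ = 1.5726×0.05059×0.03490 + 0.99872×0.99939×1.00000 = 0.002777 + 0.998111 = 1.000888.
Inverse-square distance factor (a/d)² = 0.9981² = 0.996204.
Q̄ = (S₀/π) × 0.996204 × [bracket] = (2238/π) × 0.996204 × 1.000888 = 710.3 W/m².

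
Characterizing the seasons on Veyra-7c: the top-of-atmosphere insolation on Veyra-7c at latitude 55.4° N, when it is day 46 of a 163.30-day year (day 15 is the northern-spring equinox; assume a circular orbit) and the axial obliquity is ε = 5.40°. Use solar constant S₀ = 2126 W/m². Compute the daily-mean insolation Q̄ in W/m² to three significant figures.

Solar longitude: λ_s = 360° × (46 − 15)/163.30 = 68.340°.
sin δ = sin 5.40° × sin 68.340° = 0.08746, so δ = +5.018°.
cos H₀ = −tan(+55.4°) tan(+5.018°) = -0.1273, H₀ = 1.6984 rad.
Bracket: H₀ sin φ sin δ + cos φ cos δ sin H₀ = 1.6984×0.82314×0.08746 + 0.56784×0.99617×0.99187 = 0.122271 + 0.561066 = 0.683337.
Q̄ = (S₀/π) × [bracket] = (2126/π) × 0.683337 = 462.4 W/m².

Q̄ ≈ 462 W/m²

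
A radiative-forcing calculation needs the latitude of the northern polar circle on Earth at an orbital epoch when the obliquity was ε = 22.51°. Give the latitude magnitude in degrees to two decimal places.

The polar circle is the lowest latitude that experiences at least one full rotation of continuous daylight at the northern-summer solstice; it lies at |φ| = 90° − ε = 90° − 22.51° = 67.49°.

67.49°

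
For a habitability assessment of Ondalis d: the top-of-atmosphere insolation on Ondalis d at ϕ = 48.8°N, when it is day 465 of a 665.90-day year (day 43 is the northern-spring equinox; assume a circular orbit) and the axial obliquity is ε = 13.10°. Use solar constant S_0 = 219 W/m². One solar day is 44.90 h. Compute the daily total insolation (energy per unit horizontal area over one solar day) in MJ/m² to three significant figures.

5.21 MJ/m²

Solar longitude: L_s = 360° × (465 − 43)/665.90 = 228.142°.
sin δ = sin 13.10° × sin 228.142° = -0.16881, so δ = -9.719°.
cos h₀ = −tan(+48.8°) tan(-9.719°) = 0.1956, h₀ = 1.3739 rad.
Bracket: h₀ sin ϕ sin δ + cos ϕ cos δ sin h₀ = 1.3739×0.75241×-0.16881 + 0.65869×0.98565×0.98068 = -0.174505 + 0.636695 = 0.462190.
Q̄ = (S_0/π) × [bracket] = (219/π) × 0.462190 = 32.219 W/m².
Daily total = Q̄ × 44.90 h × 3600 s/h = 32.219 × 44.90 × 3600 / 10⁶ = 5.208 MJ/m².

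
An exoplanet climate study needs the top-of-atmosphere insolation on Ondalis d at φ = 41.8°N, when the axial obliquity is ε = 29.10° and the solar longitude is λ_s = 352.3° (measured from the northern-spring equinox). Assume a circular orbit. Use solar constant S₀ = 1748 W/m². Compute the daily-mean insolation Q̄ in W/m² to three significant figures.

Solar declination: sin δ = sin ε · sin λ_s = sin 29.10° × sin 352.3° = -0.06516, so δ = -3.736°.
cos H₀ = −tan(+41.8°) tan(-3.736°) = 0.0584, H₀ = 1.5124 rad.
Bracket: H₀ sin φ sin δ + cos φ cos δ sin H₀ = 1.5124×0.66653×-0.06516 + 0.74548×0.99787×0.99829 = -0.065685 + 0.742620 = 0.676935.
Q̄ = (S₀/π) × [bracket] = (1748/π) × 0.676935 = 376.7 W/m².

Q̄ ≈ 377 W/m²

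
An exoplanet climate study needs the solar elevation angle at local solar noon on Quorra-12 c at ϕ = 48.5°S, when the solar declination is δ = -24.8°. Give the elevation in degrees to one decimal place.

66.3°

At local noon the hour angle is zero, so the zenith angle equals |ϕ − δ| = |-48.5° − (-24.800°)| = 23.700°.
Elevation = 90° − 23.700° = 66.3°.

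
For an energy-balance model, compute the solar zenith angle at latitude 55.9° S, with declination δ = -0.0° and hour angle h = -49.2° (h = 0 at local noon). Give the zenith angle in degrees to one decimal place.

cos θ_z = sin ϕ sin δ + cos ϕ cos δ cos h = 0.000000 + 0.366333 = 0.366333.
θ_z = arccos(0.366333) = 68.5°.

θ_z = 68.5°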